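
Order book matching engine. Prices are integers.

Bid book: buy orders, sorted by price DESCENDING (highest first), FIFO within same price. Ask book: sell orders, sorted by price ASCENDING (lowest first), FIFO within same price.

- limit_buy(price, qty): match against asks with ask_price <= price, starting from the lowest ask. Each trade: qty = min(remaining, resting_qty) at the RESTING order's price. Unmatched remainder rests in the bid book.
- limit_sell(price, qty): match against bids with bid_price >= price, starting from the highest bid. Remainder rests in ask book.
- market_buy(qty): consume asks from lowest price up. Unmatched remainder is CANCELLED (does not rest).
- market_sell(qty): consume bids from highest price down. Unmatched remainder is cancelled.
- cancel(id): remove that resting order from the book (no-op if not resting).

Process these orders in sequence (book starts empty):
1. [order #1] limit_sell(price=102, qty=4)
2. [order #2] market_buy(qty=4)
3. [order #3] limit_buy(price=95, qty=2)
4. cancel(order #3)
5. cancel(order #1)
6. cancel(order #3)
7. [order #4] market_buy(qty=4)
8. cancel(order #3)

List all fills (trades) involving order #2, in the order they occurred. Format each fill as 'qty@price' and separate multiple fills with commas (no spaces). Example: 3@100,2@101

After op 1 [order #1] limit_sell(price=102, qty=4): fills=none; bids=[-] asks=[#1:4@102]
After op 2 [order #2] market_buy(qty=4): fills=#2x#1:4@102; bids=[-] asks=[-]
After op 3 [order #3] limit_buy(price=95, qty=2): fills=none; bids=[#3:2@95] asks=[-]
After op 4 cancel(order #3): fills=none; bids=[-] asks=[-]
After op 5 cancel(order #1): fills=none; bids=[-] asks=[-]
After op 6 cancel(order #3): fills=none; bids=[-] asks=[-]
After op 7 [order #4] market_buy(qty=4): fills=none; bids=[-] asks=[-]
After op 8 cancel(order #3): fills=none; bids=[-] asks=[-]

Answer: 4@102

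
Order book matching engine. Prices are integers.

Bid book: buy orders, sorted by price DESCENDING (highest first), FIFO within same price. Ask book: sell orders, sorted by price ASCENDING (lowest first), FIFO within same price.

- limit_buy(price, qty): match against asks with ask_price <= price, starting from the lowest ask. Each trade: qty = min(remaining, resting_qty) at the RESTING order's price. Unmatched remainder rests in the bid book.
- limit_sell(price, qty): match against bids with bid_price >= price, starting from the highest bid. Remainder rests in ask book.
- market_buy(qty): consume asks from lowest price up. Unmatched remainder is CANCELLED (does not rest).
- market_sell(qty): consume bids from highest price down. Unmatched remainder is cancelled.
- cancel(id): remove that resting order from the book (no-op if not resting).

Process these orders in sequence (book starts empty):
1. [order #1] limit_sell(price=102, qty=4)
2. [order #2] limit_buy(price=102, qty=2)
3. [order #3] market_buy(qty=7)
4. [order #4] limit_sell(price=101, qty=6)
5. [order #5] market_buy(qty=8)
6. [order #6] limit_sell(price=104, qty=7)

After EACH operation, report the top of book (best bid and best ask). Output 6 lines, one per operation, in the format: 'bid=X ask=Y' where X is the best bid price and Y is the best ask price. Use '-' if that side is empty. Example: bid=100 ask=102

Answer: bid=- ask=102
bid=- ask=102
bid=- ask=-
bid=- ask=101
bid=- ask=-
bid=- ask=104

Derivation:
After op 1 [order #1] limit_sell(price=102, qty=4): fills=none; bids=[-] asks=[#1:4@102]
After op 2 [order #2] limit_buy(price=102, qty=2): fills=#2x#1:2@102; bids=[-] asks=[#1:2@102]
After op 3 [order #3] market_buy(qty=7): fills=#3x#1:2@102; bids=[-] asks=[-]
After op 4 [order #4] limit_sell(price=101, qty=6): fills=none; bids=[-] asks=[#4:6@101]
After op 5 [order #5] market_buy(qty=8): fills=#5x#4:6@101; bids=[-] asks=[-]
After op 6 [order #6] limit_sell(price=104, qty=7): fills=none; bids=[-] asks=[#6:7@104]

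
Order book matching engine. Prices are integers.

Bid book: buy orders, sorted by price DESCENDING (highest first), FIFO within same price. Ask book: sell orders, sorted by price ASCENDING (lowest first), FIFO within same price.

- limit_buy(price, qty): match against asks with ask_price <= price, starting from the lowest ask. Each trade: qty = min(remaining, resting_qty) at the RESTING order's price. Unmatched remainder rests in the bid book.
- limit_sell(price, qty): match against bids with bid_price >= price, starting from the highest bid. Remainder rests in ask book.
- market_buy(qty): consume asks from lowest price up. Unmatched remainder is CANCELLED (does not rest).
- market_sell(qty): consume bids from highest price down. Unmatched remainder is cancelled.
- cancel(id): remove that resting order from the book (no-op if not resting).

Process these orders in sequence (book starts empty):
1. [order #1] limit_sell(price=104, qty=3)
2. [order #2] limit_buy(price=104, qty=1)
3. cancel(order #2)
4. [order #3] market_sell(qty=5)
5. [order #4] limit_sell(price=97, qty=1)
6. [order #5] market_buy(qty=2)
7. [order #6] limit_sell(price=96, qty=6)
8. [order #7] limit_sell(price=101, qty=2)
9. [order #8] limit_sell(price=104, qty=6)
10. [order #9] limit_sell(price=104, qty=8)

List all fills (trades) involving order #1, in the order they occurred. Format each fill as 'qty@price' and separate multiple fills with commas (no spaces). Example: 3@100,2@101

Answer: 1@104,1@104

Derivation:
After op 1 [order #1] limit_sell(price=104, qty=3): fills=none; bids=[-] asks=[#1:3@104]
After op 2 [order #2] limit_buy(price=104, qty=1): fills=#2x#1:1@104; bids=[-] asks=[#1:2@104]
After op 3 cancel(order #2): fills=none; bids=[-] asks=[#1:2@104]
After op 4 [order #3] market_sell(qty=5): fills=none; bids=[-] asks=[#1:2@104]
After op 5 [order #4] limit_sell(price=97, qty=1): fills=none; bids=[-] asks=[#4:1@97 #1:2@104]
After op 6 [order #5] market_buy(qty=2): fills=#5x#4:1@97 #5x#1:1@104; bids=[-] asks=[#1:1@104]
After op 7 [order #6] limit_sell(price=96, qty=6): fills=none; bids=[-] asks=[#6:6@96 #1:1@104]
After op 8 [order #7] limit_sell(price=101, qty=2): fills=none; bids=[-] asks=[#6:6@96 #7:2@101 #1:1@104]
After op 9 [order #8] limit_sell(price=104, qty=6): fills=none; bids=[-] asks=[#6:6@96 #7:2@101 #1:1@104 #8:6@104]
After op 10 [order #9] limit_sell(price=104, qty=8): fills=none; bids=[-] asks=[#6:6@96 #7:2@101 #1:1@104 #8:6@104 #9:8@104]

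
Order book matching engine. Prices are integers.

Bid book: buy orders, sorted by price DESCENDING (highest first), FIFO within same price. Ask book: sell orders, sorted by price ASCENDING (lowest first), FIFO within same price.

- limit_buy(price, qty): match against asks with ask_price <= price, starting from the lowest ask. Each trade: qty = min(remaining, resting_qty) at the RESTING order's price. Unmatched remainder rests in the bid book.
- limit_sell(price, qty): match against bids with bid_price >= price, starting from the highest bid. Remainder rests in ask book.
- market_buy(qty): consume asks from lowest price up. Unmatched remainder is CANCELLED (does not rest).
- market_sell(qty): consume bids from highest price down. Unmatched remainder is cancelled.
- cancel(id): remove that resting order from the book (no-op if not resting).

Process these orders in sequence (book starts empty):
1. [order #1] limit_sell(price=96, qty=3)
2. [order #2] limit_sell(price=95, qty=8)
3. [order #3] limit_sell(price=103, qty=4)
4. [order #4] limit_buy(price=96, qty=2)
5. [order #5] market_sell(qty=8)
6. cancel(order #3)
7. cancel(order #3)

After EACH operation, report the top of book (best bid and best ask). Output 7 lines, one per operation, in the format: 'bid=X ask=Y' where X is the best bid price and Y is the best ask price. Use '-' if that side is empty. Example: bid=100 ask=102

After op 1 [order #1] limit_sell(price=96, qty=3): fills=none; bids=[-] asks=[#1:3@96]
After op 2 [order #2] limit_sell(price=95, qty=8): fills=none; bids=[-] asks=[#2:8@95 #1:3@96]
After op 3 [order #3] limit_sell(price=103, qty=4): fills=none; bids=[-] asks=[#2:8@95 #1:3@96 #3:4@103]
After op 4 [order #4] limit_buy(price=96, qty=2): fills=#4x#2:2@95; bids=[-] asks=[#2:6@95 #1:3@96 #3:4@103]
After op 5 [order #5] market_sell(qty=8): fills=none; bids=[-] asks=[#2:6@95 #1:3@96 #3:4@103]
After op 6 cancel(order #3): fills=none; bids=[-] asks=[#2:6@95 #1:3@96]
After op 7 cancel(order #3): fills=none; bids=[-] asks=[#2:6@95 #1:3@96]

Answer: bid=- ask=96
bid=- ask=95
bid=- ask=95
bid=- ask=95
bid=- ask=95
bid=- ask=95
bid=- ask=95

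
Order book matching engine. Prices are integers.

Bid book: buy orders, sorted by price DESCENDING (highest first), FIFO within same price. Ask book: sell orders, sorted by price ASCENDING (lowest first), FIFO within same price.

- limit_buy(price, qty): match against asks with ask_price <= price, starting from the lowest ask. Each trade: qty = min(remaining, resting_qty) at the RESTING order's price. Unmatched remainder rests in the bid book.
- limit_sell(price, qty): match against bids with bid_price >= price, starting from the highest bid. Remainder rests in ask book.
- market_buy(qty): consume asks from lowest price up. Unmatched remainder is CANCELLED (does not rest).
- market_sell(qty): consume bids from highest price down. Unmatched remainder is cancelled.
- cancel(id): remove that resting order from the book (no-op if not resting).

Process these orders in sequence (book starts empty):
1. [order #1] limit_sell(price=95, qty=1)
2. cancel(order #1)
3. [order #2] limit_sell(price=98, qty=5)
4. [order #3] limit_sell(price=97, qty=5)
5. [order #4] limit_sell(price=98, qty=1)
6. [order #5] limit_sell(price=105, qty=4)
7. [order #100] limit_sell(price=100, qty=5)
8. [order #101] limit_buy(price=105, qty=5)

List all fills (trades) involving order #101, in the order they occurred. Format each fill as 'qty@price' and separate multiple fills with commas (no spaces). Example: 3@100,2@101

Answer: 5@97

Derivation:
After op 1 [order #1] limit_sell(price=95, qty=1): fills=none; bids=[-] asks=[#1:1@95]
After op 2 cancel(order #1): fills=none; bids=[-] asks=[-]
After op 3 [order #2] limit_sell(price=98, qty=5): fills=none; bids=[-] asks=[#2:5@98]
After op 4 [order #3] limit_sell(price=97, qty=5): fills=none; bids=[-] asks=[#3:5@97 #2:5@98]
After op 5 [order #4] limit_sell(price=98, qty=1): fills=none; bids=[-] asks=[#3:5@97 #2:5@98 #4:1@98]
After op 6 [order #5] limit_sell(price=105, qty=4): fills=none; bids=[-] asks=[#3:5@97 #2:5@98 #4:1@98 #5:4@105]
After op 7 [order #100] limit_sell(price=100, qty=5): fills=none; bids=[-] asks=[#3:5@97 #2:5@98 #4:1@98 #100:5@100 #5:4@105]
After op 8 [order #101] limit_buy(price=105, qty=5): fills=#101x#3:5@97; bids=[-] asks=[#2:5@98 #4:1@98 #100:5@100 #5:4@105]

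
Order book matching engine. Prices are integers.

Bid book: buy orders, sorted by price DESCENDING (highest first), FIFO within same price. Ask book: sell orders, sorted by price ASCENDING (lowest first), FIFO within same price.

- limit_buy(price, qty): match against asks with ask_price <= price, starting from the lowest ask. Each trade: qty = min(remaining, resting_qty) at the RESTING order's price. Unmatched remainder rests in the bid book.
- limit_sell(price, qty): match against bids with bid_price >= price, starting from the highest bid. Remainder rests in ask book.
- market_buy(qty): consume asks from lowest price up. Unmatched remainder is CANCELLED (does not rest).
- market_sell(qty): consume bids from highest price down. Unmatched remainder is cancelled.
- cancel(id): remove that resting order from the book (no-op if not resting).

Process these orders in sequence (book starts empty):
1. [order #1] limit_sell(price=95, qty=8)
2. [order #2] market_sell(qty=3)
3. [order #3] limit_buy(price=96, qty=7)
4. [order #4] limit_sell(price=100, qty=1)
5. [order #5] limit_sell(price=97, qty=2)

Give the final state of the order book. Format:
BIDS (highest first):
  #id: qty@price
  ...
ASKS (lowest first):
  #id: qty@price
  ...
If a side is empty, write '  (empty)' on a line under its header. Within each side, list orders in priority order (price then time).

Answer: BIDS (highest first):
  (empty)
ASKS (lowest first):
  #1: 1@95
  #5: 2@97
  #4: 1@100

Derivation:
After op 1 [order #1] limit_sell(price=95, qty=8): fills=none; bids=[-] asks=[#1:8@95]
After op 2 [order #2] market_sell(qty=3): fills=none; bids=[-] asks=[#1:8@95]
After op 3 [order #3] limit_buy(price=96, qty=7): fills=#3x#1:7@95; bids=[-] asks=[#1:1@95]
After op 4 [order #4] limit_sell(price=100, qty=1): fills=none; bids=[-] asks=[#1:1@95 #4:1@100]
After op 5 [order #5] limit_sell(price=97, qty=2): fills=none; bids=[-] asks=[#1:1@95 #5:2@97 #4:1@100]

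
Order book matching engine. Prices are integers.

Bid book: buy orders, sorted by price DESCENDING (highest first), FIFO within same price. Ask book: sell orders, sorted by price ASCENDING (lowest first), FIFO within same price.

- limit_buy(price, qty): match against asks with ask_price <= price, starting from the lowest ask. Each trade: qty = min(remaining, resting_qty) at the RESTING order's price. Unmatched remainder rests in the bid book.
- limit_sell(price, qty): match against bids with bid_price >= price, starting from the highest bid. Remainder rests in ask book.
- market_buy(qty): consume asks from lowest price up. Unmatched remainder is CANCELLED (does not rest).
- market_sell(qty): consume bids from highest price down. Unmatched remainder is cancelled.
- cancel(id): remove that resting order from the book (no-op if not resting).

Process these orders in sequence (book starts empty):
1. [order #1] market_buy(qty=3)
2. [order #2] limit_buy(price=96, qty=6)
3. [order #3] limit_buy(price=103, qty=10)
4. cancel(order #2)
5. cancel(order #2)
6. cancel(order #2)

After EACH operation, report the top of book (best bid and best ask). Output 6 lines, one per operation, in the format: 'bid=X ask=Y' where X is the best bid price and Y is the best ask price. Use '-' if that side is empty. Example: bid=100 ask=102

After op 1 [order #1] market_buy(qty=3): fills=none; bids=[-] asks=[-]
After op 2 [order #2] limit_buy(price=96, qty=6): fills=none; bids=[#2:6@96] asks=[-]
After op 3 [order #3] limit_buy(price=103, qty=10): fills=none; bids=[#3:10@103 #2:6@96] asks=[-]
After op 4 cancel(order #2): fills=none; bids=[#3:10@103] asks=[-]
After op 5 cancel(order #2): fills=none; bids=[#3:10@103] asks=[-]
After op 6 cancel(order #2): fills=none; bids=[#3:10@103] asks=[-]

Answer: bid=- ask=-
bid=96 ask=-
bid=103 ask=-
bid=103 ask=-
bid=103 ask=-
bid=103 ask=-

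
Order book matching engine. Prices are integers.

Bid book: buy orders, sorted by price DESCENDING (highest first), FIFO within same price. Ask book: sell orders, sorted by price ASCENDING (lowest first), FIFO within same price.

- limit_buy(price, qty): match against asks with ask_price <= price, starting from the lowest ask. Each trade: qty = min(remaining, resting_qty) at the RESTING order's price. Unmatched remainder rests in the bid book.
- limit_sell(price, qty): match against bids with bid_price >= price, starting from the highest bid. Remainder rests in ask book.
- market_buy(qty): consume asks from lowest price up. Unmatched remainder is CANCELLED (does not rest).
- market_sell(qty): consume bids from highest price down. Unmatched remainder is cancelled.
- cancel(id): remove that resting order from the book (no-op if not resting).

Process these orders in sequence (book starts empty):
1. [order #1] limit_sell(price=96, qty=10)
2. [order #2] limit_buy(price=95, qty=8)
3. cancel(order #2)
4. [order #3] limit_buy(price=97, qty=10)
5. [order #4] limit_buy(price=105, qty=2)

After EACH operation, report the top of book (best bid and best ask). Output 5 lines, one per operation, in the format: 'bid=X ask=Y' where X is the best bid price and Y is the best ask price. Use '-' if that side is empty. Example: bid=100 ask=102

After op 1 [order #1] limit_sell(price=96, qty=10): fills=none; bids=[-] asks=[#1:10@96]
After op 2 [order #2] limit_buy(price=95, qty=8): fills=none; bids=[#2:8@95] asks=[#1:10@96]
After op 3 cancel(order #2): fills=none; bids=[-] asks=[#1:10@96]
After op 4 [order #3] limit_buy(price=97, qty=10): fills=#3x#1:10@96; bids=[-] asks=[-]
After op 5 [order #4] limit_buy(price=105, qty=2): fills=none; bids=[#4:2@105] asks=[-]

Answer: bid=- ask=96
bid=95 ask=96
bid=- ask=96
bid=- ask=-
bid=105 ask=-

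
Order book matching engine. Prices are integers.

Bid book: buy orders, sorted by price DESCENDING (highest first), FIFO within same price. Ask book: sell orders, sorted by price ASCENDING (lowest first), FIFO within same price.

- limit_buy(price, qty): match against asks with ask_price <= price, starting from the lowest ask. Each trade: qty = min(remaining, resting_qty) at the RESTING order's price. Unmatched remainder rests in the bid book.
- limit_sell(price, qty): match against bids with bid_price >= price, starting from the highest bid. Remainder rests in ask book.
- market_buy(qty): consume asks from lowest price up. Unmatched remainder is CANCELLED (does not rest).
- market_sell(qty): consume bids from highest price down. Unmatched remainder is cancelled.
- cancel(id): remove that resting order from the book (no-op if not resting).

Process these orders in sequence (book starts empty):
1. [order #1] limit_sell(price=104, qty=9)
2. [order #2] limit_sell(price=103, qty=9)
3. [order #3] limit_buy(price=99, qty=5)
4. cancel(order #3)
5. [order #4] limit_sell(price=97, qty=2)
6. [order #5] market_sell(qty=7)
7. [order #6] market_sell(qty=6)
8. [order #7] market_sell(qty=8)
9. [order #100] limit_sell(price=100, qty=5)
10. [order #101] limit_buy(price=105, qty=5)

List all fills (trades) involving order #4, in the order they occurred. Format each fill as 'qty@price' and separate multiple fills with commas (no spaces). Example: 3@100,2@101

After op 1 [order #1] limit_sell(price=104, qty=9): fills=none; bids=[-] asks=[#1:9@104]
After op 2 [order #2] limit_sell(price=103, qty=9): fills=none; bids=[-] asks=[#2:9@103 #1:9@104]
After op 3 [order #3] limit_buy(price=99, qty=5): fills=none; bids=[#3:5@99] asks=[#2:9@103 #1:9@104]
After op 4 cancel(order #3): fills=none; bids=[-] asks=[#2:9@103 #1:9@104]
After op 5 [order #4] limit_sell(price=97, qty=2): fills=none; bids=[-] asks=[#4:2@97 #2:9@103 #1:9@104]
After op 6 [order #5] market_sell(qty=7): fills=none; bids=[-] asks=[#4:2@97 #2:9@103 #1:9@104]
After op 7 [order #6] market_sell(qty=6): fills=none; bids=[-] asks=[#4:2@97 #2:9@103 #1:9@104]
After op 8 [order #7] market_sell(qty=8): fills=none; bids=[-] asks=[#4:2@97 #2:9@103 #1:9@104]
After op 9 [order #100] limit_sell(price=100, qty=5): fills=none; bids=[-] asks=[#4:2@97 #100:5@100 #2:9@103 #1:9@104]
After op 10 [order #101] limit_buy(price=105, qty=5): fills=#101x#4:2@97 #101x#100:3@100; bids=[-] asks=[#100:2@100 #2:9@103 #1:9@104]

Answer: 2@97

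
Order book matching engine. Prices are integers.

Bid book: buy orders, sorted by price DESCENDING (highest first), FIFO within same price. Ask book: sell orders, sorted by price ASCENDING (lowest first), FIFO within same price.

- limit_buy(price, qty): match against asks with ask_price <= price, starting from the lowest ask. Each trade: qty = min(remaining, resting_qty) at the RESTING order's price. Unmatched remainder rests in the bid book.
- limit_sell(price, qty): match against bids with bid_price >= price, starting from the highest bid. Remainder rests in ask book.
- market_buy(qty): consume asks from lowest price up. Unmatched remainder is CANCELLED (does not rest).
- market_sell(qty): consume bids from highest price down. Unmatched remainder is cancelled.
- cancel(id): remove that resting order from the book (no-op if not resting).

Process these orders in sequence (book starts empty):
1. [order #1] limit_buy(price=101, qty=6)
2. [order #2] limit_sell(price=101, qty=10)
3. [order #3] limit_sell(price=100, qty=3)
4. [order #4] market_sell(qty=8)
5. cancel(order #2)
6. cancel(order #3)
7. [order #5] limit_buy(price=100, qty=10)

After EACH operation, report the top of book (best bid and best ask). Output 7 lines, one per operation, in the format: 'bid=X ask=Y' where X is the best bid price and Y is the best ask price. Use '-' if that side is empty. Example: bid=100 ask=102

Answer: bid=101 ask=-
bid=- ask=101
bid=- ask=100
bid=- ask=100
bid=- ask=100
bid=- ask=-
bid=100 ask=-

Derivation:
After op 1 [order #1] limit_buy(price=101, qty=6): fills=none; bids=[#1:6@101] asks=[-]
After op 2 [order #2] limit_sell(price=101, qty=10): fills=#1x#2:6@101; bids=[-] asks=[#2:4@101]
After op 3 [order #3] limit_sell(price=100, qty=3): fills=none; bids=[-] asks=[#3:3@100 #2:4@101]
After op 4 [order #4] market_sell(qty=8): fills=none; bids=[-] asks=[#3:3@100 #2:4@101]
After op 5 cancel(order #2): fills=none; bids=[-] asks=[#3:3@100]
After op 6 cancel(order #3): fills=none; bids=[-] asks=[-]
After op 7 [order #5] limit_buy(price=100, qty=10): fills=none; bids=[#5:10@100] asks=[-]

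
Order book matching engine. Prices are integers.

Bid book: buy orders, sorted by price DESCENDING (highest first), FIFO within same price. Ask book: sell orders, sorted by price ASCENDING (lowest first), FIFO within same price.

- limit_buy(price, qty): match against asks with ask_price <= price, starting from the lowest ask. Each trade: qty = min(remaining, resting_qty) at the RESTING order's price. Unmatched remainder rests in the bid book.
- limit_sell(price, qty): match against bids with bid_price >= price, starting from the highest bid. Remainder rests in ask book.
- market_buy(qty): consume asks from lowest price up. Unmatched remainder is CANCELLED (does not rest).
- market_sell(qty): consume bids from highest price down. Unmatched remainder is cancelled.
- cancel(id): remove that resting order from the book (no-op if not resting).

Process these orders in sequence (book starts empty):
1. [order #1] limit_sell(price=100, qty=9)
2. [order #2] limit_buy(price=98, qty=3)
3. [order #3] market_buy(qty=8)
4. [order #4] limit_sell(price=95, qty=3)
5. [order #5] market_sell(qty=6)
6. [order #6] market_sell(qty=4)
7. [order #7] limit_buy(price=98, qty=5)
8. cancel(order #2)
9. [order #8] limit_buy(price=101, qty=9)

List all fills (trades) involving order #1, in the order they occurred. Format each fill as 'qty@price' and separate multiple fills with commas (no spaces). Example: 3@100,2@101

Answer: 8@100,1@100

Derivation:
After op 1 [order #1] limit_sell(price=100, qty=9): fills=none; bids=[-] asks=[#1:9@100]
After op 2 [order #2] limit_buy(price=98, qty=3): fills=none; bids=[#2:3@98] asks=[#1:9@100]
After op 3 [order #3] market_buy(qty=8): fills=#3x#1:8@100; bids=[#2:3@98] asks=[#1:1@100]
After op 4 [order #4] limit_sell(price=95, qty=3): fills=#2x#4:3@98; bids=[-] asks=[#1:1@100]
After op 5 [order #5] market_sell(qty=6): fills=none; bids=[-] asks=[#1:1@100]
After op 6 [order #6] market_sell(qty=4): fills=none; bids=[-] asks=[#1:1@100]
After op 7 [order #7] limit_buy(price=98, qty=5): fills=none; bids=[#7:5@98] asks=[#1:1@100]
After op 8 cancel(order #2): fills=none; bids=[#7:5@98] asks=[#1:1@100]
After op 9 [order #8] limit_buy(price=101, qty=9): fills=#8x#1:1@100; bids=[#8:8@101 #7:5@98] asks=[-]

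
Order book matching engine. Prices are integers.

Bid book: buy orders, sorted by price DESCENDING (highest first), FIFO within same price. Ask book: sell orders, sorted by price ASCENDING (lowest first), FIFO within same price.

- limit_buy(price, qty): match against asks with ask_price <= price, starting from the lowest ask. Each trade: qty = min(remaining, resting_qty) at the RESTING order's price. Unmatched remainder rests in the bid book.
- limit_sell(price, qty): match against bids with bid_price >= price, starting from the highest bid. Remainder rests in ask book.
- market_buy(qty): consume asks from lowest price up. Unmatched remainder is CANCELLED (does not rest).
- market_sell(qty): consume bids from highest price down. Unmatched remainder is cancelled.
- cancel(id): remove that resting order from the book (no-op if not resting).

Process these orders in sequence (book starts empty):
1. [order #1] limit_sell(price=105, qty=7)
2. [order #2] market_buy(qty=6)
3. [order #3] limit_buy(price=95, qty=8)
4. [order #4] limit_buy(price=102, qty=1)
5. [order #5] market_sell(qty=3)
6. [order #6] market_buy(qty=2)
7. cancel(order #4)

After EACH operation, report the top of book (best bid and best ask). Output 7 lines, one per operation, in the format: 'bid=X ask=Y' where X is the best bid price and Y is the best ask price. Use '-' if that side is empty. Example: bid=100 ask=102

After op 1 [order #1] limit_sell(price=105, qty=7): fills=none; bids=[-] asks=[#1:7@105]
After op 2 [order #2] market_buy(qty=6): fills=#2x#1:6@105; bids=[-] asks=[#1:1@105]
After op 3 [order #3] limit_buy(price=95, qty=8): fills=none; bids=[#3:8@95] asks=[#1:1@105]
After op 4 [order #4] limit_buy(price=102, qty=1): fills=none; bids=[#4:1@102 #3:8@95] asks=[#1:1@105]
After op 5 [order #5] market_sell(qty=3): fills=#4x#5:1@102 #3x#5:2@95; bids=[#3:6@95] asks=[#1:1@105]
After op 6 [order #6] market_buy(qty=2): fills=#6x#1:1@105; bids=[#3:6@95] asks=[-]
After op 7 cancel(order #4): fills=none; bids=[#3:6@95] asks=[-]

Answer: bid=- ask=105
bid=- ask=105
bid=95 ask=105
bid=102 ask=105
bid=95 ask=105
bid=95 ask=-
bid=95 ask=-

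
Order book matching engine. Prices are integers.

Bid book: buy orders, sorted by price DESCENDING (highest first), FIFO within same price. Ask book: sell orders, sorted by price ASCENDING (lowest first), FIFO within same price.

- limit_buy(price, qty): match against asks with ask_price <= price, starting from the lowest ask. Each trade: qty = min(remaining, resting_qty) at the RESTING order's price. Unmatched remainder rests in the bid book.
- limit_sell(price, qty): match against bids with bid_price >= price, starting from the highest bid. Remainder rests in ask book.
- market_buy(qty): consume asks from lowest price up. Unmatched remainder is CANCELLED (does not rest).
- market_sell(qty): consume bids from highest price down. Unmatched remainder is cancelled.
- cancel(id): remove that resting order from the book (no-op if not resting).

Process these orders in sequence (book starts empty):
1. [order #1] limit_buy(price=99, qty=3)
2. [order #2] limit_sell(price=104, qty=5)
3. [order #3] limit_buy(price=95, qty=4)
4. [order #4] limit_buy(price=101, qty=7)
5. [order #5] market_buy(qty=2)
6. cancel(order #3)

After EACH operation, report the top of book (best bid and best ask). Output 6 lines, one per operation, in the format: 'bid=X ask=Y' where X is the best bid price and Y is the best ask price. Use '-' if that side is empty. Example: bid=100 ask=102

After op 1 [order #1] limit_buy(price=99, qty=3): fills=none; bids=[#1:3@99] asks=[-]
After op 2 [order #2] limit_sell(price=104, qty=5): fills=none; bids=[#1:3@99] asks=[#2:5@104]
After op 3 [order #3] limit_buy(price=95, qty=4): fills=none; bids=[#1:3@99 #3:4@95] asks=[#2:5@104]
After op 4 [order #4] limit_buy(price=101, qty=7): fills=none; bids=[#4:7@101 #1:3@99 #3:4@95] asks=[#2:5@104]
After op 5 [order #5] market_buy(qty=2): fills=#5x#2:2@104; bids=[#4:7@101 #1:3@99 #3:4@95] asks=[#2:3@104]
After op 6 cancel(order #3): fills=none; bids=[#4:7@101 #1:3@99] asks=[#2:3@104]

Answer: bid=99 ask=-
bid=99 ask=104
bid=99 ask=104
bid=101 ask=104
bid=101 ask=104
bid=101 ask=104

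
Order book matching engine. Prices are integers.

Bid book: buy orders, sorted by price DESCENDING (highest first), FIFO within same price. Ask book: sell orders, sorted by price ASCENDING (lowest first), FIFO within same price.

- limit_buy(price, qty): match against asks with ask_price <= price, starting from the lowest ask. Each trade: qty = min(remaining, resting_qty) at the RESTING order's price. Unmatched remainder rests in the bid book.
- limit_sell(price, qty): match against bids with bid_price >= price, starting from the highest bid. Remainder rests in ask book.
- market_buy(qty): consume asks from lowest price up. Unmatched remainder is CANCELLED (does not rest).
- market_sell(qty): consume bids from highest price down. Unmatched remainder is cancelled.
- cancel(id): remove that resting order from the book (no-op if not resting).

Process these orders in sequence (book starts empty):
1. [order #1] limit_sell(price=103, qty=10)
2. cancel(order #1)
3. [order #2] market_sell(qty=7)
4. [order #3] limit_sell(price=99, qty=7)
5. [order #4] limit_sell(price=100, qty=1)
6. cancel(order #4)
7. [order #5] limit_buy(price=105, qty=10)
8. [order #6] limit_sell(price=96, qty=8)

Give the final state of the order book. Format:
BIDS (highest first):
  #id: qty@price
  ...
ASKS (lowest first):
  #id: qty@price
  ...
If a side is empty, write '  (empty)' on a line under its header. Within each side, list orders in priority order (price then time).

After op 1 [order #1] limit_sell(price=103, qty=10): fills=none; bids=[-] asks=[#1:10@103]
After op 2 cancel(order #1): fills=none; bids=[-] asks=[-]
After op 3 [order #2] market_sell(qty=7): fills=none; bids=[-] asks=[-]
After op 4 [order #3] limit_sell(price=99, qty=7): fills=none; bids=[-] asks=[#3:7@99]
After op 5 [order #4] limit_sell(price=100, qty=1): fills=none; bids=[-] asks=[#3:7@99 #4:1@100]
After op 6 cancel(order #4): fills=none; bids=[-] asks=[#3:7@99]
After op 7 [order #5] limit_buy(price=105, qty=10): fills=#5x#3:7@99; bids=[#5:3@105] asks=[-]
After op 8 [order #6] limit_sell(price=96, qty=8): fills=#5x#6:3@105; bids=[-] asks=[#6:5@96]

Answer: BIDS (highest first):
  (empty)
ASKS (lowest first):
  #6: 5@96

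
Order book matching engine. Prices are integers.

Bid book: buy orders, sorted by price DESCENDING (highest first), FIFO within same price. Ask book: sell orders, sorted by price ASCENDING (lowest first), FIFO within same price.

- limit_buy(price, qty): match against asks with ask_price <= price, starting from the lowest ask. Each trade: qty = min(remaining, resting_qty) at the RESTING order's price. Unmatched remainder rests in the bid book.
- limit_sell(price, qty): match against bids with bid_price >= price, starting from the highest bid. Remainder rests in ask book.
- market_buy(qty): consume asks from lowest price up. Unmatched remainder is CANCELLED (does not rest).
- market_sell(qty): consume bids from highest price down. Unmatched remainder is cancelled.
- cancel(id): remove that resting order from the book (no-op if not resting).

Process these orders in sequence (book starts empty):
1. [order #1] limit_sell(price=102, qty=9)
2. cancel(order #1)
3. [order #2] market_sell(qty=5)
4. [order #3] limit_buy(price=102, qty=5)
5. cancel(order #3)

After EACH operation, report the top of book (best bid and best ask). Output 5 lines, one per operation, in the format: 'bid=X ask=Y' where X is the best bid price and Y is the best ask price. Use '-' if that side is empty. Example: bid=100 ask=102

Answer: bid=- ask=102
bid=- ask=-
bid=- ask=-
bid=102 ask=-
bid=- ask=-

Derivation:
After op 1 [order #1] limit_sell(price=102, qty=9): fills=none; bids=[-] asks=[#1:9@102]
After op 2 cancel(order #1): fills=none; bids=[-] asks=[-]
After op 3 [order #2] market_sell(qty=5): fills=none; bids=[-] asks=[-]
After op 4 [order #3] limit_buy(price=102, qty=5): fills=none; bids=[#3:5@102] asks=[-]
After op 5 cancel(order #3): fills=none; bids=[-] asks=[-]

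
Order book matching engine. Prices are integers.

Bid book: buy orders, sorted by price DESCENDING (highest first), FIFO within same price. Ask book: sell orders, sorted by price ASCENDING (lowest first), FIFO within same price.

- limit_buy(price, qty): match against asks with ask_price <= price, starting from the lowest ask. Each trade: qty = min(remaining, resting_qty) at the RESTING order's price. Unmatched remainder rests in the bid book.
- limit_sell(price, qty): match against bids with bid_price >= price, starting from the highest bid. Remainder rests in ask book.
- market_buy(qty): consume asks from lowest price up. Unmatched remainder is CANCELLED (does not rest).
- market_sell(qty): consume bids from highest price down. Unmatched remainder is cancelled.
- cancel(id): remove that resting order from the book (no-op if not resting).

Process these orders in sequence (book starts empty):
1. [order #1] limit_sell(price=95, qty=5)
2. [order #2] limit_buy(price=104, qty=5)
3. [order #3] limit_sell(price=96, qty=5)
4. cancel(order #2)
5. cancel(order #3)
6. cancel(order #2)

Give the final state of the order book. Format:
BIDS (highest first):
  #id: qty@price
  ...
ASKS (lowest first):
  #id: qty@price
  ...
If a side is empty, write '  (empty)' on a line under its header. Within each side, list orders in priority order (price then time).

Answer: BIDS (highest first):
  (empty)
ASKS (lowest first):
  (empty)

Derivation:
After op 1 [order #1] limit_sell(price=95, qty=5): fills=none; bids=[-] asks=[#1:5@95]
After op 2 [order #2] limit_buy(price=104, qty=5): fills=#2x#1:5@95; bids=[-] asks=[-]
After op 3 [order #3] limit_sell(price=96, qty=5): fills=none; bids=[-] asks=[#3:5@96]
After op 4 cancel(order #2): fills=none; bids=[-] asks=[#3:5@96]
After op 5 cancel(order #3): fills=none; bids=[-] asks=[-]
After op 6 cancel(order #2): fills=none; bids=[-] asks=[-]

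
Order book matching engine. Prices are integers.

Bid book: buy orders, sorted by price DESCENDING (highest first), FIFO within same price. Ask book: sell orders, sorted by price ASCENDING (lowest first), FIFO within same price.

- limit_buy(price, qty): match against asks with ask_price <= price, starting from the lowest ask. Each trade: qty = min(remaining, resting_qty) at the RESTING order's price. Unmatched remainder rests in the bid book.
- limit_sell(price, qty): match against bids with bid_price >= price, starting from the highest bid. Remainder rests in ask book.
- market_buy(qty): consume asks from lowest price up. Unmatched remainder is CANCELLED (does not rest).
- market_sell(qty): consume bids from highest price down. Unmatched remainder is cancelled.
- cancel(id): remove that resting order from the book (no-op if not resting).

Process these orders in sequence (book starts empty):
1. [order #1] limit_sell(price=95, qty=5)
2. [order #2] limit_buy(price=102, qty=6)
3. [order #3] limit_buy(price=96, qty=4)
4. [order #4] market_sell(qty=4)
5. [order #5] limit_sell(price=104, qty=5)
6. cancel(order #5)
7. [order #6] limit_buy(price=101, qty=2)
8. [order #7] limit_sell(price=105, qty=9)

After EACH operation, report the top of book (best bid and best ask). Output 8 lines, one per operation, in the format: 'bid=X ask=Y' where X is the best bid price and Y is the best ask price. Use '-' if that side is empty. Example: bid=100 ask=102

Answer: bid=- ask=95
bid=102 ask=-
bid=102 ask=-
bid=96 ask=-
bid=96 ask=104
bid=96 ask=-
bid=101 ask=-
bid=101 ask=105

Derivation:
After op 1 [order #1] limit_sell(price=95, qty=5): fills=none; bids=[-] asks=[#1:5@95]
After op 2 [order #2] limit_buy(price=102, qty=6): fills=#2x#1:5@95; bids=[#2:1@102] asks=[-]
After op 3 [order #3] limit_buy(price=96, qty=4): fills=none; bids=[#2:1@102 #3:4@96] asks=[-]
After op 4 [order #4] market_sell(qty=4): fills=#2x#4:1@102 #3x#4:3@96; bids=[#3:1@96] asks=[-]
After op 5 [order #5] limit_sell(price=104, qty=5): fills=none; bids=[#3:1@96] asks=[#5:5@104]
After op 6 cancel(order #5): fills=none; bids=[#3:1@96] asks=[-]
After op 7 [order #6] limit_buy(price=101, qty=2): fills=none; bids=[#6:2@101 #3:1@96] asks=[-]
After op 8 [order #7] limit_sell(price=105, qty=9): fills=none; bids=[#6:2@101 #3:1@96] asks=[#7:9@105]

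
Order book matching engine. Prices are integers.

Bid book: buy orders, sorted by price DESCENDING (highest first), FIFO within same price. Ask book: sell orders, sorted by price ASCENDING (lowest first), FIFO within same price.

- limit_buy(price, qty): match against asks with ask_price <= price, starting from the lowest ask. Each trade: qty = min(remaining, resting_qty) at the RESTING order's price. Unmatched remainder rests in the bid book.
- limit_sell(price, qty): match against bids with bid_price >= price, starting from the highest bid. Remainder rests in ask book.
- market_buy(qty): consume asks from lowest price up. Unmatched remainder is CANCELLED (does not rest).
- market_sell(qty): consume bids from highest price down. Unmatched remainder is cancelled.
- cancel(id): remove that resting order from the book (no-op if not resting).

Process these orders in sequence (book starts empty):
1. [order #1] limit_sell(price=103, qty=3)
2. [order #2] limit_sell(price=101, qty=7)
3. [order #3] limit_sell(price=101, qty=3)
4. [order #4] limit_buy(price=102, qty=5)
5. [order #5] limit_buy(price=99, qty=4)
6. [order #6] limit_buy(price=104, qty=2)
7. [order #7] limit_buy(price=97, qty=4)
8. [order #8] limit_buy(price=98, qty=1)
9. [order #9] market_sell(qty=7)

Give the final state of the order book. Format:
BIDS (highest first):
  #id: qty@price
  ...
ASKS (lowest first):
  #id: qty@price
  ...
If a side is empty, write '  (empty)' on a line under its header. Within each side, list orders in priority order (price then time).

Answer: BIDS (highest first):
  #7: 2@97
ASKS (lowest first):
  #3: 3@101
  #1: 3@103

Derivation:
After op 1 [order #1] limit_sell(price=103, qty=3): fills=none; bids=[-] asks=[#1:3@103]
After op 2 [order #2] limit_sell(price=101, qty=7): fills=none; bids=[-] asks=[#2:7@101 #1:3@103]
After op 3 [order #3] limit_sell(price=101, qty=3): fills=none; bids=[-] asks=[#2:7@101 #3:3@101 #1:3@103]
After op 4 [order #4] limit_buy(price=102, qty=5): fills=#4x#2:5@101; bids=[-] asks=[#2:2@101 #3:3@101 #1:3@103]
After op 5 [order #5] limit_buy(price=99, qty=4): fills=none; bids=[#5:4@99] asks=[#2:2@101 #3:3@101 #1:3@103]
After op 6 [order #6] limit_buy(price=104, qty=2): fills=#6x#2:2@101; bids=[#5:4@99] asks=[#3:3@101 #1:3@103]
After op 7 [order #7] limit_buy(price=97, qty=4): fills=none; bids=[#5:4@99 #7:4@97] asks=[#3:3@101 #1:3@103]
After op 8 [order #8] limit_buy(price=98, qty=1): fills=none; bids=[#5:4@99 #8:1@98 #7:4@97] asks=[#3:3@101 #1:3@103]
After op 9 [order #9] market_sell(qty=7): fills=#5x#9:4@99 #8x#9:1@98 #7x#9:2@97; bids=[#7:2@97] asks=[#3:3@101 #1:3@103]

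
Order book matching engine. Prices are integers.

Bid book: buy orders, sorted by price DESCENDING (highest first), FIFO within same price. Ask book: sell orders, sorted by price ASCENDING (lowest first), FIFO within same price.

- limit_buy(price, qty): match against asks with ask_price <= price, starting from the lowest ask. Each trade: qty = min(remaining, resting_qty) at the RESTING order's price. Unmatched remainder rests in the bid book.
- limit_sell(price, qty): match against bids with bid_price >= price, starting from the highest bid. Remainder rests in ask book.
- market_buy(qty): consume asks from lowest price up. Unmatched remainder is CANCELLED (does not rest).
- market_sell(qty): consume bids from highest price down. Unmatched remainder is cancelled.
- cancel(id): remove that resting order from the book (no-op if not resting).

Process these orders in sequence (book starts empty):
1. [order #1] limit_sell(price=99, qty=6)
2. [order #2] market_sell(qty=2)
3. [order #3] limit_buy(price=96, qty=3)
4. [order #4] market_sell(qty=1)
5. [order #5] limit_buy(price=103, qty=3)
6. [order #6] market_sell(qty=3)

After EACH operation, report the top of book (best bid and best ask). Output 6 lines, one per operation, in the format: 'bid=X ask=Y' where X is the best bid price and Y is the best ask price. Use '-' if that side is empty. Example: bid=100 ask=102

After op 1 [order #1] limit_sell(price=99, qty=6): fills=none; bids=[-] asks=[#1:6@99]
After op 2 [order #2] market_sell(qty=2): fills=none; bids=[-] asks=[#1:6@99]
After op 3 [order #3] limit_buy(price=96, qty=3): fills=none; bids=[#3:3@96] asks=[#1:6@99]
After op 4 [order #4] market_sell(qty=1): fills=#3x#4:1@96; bids=[#3:2@96] asks=[#1:6@99]
After op 5 [order #5] limit_buy(price=103, qty=3): fills=#5x#1:3@99; bids=[#3:2@96] asks=[#1:3@99]
After op 6 [order #6] market_sell(qty=3): fills=#3x#6:2@96; bids=[-] asks=[#1:3@99]

Answer: bid=- ask=99
bid=- ask=99
bid=96 ask=99
bid=96 ask=99
bid=96 ask=99
bid=- ask=99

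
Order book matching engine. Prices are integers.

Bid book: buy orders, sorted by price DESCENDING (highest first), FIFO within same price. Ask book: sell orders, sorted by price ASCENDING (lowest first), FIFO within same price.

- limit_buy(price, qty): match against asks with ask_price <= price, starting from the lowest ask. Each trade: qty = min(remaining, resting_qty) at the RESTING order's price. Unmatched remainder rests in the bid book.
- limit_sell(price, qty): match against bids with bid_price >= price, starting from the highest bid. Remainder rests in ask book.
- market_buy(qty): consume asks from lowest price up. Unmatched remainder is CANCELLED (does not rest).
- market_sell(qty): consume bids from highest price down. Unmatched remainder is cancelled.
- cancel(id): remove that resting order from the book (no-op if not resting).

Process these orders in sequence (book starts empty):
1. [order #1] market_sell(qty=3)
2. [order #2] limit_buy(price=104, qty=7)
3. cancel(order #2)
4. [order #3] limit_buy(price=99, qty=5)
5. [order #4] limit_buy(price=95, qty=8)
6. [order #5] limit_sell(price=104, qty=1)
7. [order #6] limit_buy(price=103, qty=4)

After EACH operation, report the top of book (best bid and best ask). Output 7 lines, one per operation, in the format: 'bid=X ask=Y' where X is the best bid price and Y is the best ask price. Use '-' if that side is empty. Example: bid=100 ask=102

Answer: bid=- ask=-
bid=104 ask=-
bid=- ask=-
bid=99 ask=-
bid=99 ask=-
bid=99 ask=104
bid=103 ask=104

Derivation:
After op 1 [order #1] market_sell(qty=3): fills=none; bids=[-] asks=[-]
After op 2 [order #2] limit_buy(price=104, qty=7): fills=none; bids=[#2:7@104] asks=[-]
After op 3 cancel(order #2): fills=none; bids=[-] asks=[-]
After op 4 [order #3] limit_buy(price=99, qty=5): fills=none; bids=[#3:5@99] asks=[-]
After op 5 [order #4] limit_buy(price=95, qty=8): fills=none; bids=[#3:5@99 #4:8@95] asks=[-]
After op 6 [order #5] limit_sell(price=104, qty=1): fills=none; bids=[#3:5@99 #4:8@95] asks=[#5:1@104]
After op 7 [order #6] limit_buy(price=103, qty=4): fills=none; bids=[#6:4@103 #3:5@99 #4:8@95] asks=[#5:1@104]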